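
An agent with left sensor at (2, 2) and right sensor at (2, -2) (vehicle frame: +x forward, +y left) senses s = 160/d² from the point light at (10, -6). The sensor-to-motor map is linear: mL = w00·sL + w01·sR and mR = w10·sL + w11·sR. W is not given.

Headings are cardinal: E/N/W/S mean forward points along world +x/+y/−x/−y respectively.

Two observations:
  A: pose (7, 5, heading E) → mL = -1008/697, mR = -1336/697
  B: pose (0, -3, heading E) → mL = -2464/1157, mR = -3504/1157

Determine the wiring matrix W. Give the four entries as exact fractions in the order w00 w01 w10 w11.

-1/2 -1/2 -1 -1/2

obs A: pose=(7,5,E) → sL=16/17, sR=80/41, mL=-1008/697, mR=-1336/697
obs B: pose=(0,-3,E) → sL=160/89, sR=32/13, mL=-2464/1157, mR=-3504/1157
sensor matrix S = [[16/17, 80/41], [160/89, 32/13]]; det S = -960512/806429
solve [mL_A; mL_B] = S·[w00; w01] and [mR_A; mR_B] = S·[w10; w11]:
  w00 = -1/2, w01 = -1/2, w10 = -1, w11 = -1/2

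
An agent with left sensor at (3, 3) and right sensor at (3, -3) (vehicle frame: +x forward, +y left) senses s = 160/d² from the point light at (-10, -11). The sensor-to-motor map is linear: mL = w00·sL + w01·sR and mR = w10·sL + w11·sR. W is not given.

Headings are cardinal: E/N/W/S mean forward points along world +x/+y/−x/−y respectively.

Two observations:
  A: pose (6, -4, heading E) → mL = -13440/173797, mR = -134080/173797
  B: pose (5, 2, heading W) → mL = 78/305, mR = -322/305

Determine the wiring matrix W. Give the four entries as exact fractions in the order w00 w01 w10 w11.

1 -1 -1 -1

obs A: pose=(6,-4,E) → sL=160/461, sR=160/377, mL=-13440/173797, mR=-134080/173797
obs B: pose=(5,2,W) → sL=40/61, sR=2/5, mL=78/305, mR=-322/305
sensor matrix S = [[160/461, 160/377], [40/61, 2/5]]; det S = -1478592/10601617
solve [mL_A; mL_B] = S·[w00; w01] and [mR_A; mR_B] = S·[w10; w11]:
  w00 = 1, w01 = -1, w10 = -1, w11 = -1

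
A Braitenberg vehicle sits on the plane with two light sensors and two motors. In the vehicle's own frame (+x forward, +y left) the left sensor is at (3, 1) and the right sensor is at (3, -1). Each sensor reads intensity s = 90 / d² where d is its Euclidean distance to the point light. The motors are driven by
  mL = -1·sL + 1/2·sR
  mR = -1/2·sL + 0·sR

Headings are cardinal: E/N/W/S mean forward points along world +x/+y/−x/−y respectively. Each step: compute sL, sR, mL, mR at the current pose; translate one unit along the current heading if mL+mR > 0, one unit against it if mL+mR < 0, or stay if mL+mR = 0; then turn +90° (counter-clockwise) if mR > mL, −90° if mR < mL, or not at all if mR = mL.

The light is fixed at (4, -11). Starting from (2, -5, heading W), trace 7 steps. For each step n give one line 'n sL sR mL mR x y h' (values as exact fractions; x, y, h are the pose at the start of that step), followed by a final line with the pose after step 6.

0 9/5 45/37 -441/370 -9/10 2 -5 W
1 10 90/13 -85/13 -5 3 -5 S
2 45/34 9/4 -27/136 -45/68 3 -4 E
3 90/17 18/5 -297/85 -45/17 2 -4 S
4 45/41 9/5 -81/410 -45/82 2 -3 E
5 90/29 90/41 -2385/1189 -45/29 1 -3 S
6 9/10 45/32 -63/320 -9/20 1 -2 E
final 0 -2 S

n=0: pose=(2,-5,W); sL=9/5, sR=45/37; mL=-441/370, mR=-9/10; mL+mR=-387/185 → advance -1; mR−mL=54/185 → turn +1·90°
n=1: pose=(3,-5,S); sL=10, sR=90/13; mL=-85/13, mR=-5; mL+mR=-150/13 → advance -1; mR−mL=20/13 → turn +1·90°
n=2: pose=(3,-4,E); sL=45/34, sR=9/4; mL=-27/136, mR=-45/68; mL+mR=-117/136 → advance -1; mR−mL=-63/136 → turn -1·90°
n=3: pose=(2,-4,S); sL=90/17, sR=18/5; mL=-297/85, mR=-45/17; mL+mR=-522/85 → advance -1; mR−mL=72/85 → turn +1·90°
n=4: pose=(2,-3,E); sL=45/41, sR=9/5; mL=-81/410, mR=-45/82; mL+mR=-153/205 → advance -1; mR−mL=-72/205 → turn -1·90°
n=5: pose=(1,-3,S); sL=90/29, sR=90/41; mL=-2385/1189, mR=-45/29; mL+mR=-4230/1189 → advance -1; mR−mL=540/1189 → turn +1·90°
n=6: pose=(1,-2,E); sL=9/10, sR=45/32; mL=-63/320, mR=-9/20; mL+mR=-207/320 → advance -1; mR−mL=-81/320 → turn -1·90°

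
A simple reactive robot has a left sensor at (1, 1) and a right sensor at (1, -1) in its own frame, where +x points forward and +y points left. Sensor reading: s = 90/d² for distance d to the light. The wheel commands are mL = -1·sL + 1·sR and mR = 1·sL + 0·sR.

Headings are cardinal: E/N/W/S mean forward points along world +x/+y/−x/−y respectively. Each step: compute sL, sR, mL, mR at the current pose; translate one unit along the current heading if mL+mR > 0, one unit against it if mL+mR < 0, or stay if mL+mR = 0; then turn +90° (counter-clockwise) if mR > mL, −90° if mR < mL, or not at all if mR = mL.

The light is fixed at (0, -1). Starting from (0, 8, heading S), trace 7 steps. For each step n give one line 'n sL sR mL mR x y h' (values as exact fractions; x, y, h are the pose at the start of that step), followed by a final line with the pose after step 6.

0 18/13 18/13 0 18/13 0 8 S
1 45/41 9/5 144/205 45/41 0 7 E
2 10/9 18/17 -8/153 10/9 1 7 N
3 45/32 9/10 -81/160 45/32 1 8 W
4 18/13 18/13 0 18/13 0 8 S
5 45/41 9/5 144/205 45/41 0 7 E
6 10/9 18/17 -8/153 10/9 1 7 N
final 1 8 W

n=0: pose=(0,8,S); sL=18/13, sR=18/13; mL=0, mR=18/13; mL+mR=18/13 → advance +1; mR−mL=18/13 → turn +1·90°
n=1: pose=(0,7,E); sL=45/41, sR=9/5; mL=144/205, mR=45/41; mL+mR=9/5 → advance +1; mR−mL=81/205 → turn +1·90°
n=2: pose=(1,7,N); sL=10/9, sR=18/17; mL=-8/153, mR=10/9; mL+mR=18/17 → advance +1; mR−mL=178/153 → turn +1·90°
n=3: pose=(1,8,W); sL=45/32, sR=9/10; mL=-81/160, mR=45/32; mL+mR=9/10 → advance +1; mR−mL=153/80 → turn +1·90°
n=4: pose=(0,8,S); sL=18/13, sR=18/13; mL=0, mR=18/13; mL+mR=18/13 → advance +1; mR−mL=18/13 → turn +1·90°
n=5: pose=(0,7,E); sL=45/41, sR=9/5; mL=144/205, mR=45/41; mL+mR=9/5 → advance +1; mR−mL=81/205 → turn +1·90°
n=6: pose=(1,7,N); sL=10/9, sR=18/17; mL=-8/153, mR=10/9; mL+mR=18/17 → advance +1; mR−mL=178/153 → turn +1·90°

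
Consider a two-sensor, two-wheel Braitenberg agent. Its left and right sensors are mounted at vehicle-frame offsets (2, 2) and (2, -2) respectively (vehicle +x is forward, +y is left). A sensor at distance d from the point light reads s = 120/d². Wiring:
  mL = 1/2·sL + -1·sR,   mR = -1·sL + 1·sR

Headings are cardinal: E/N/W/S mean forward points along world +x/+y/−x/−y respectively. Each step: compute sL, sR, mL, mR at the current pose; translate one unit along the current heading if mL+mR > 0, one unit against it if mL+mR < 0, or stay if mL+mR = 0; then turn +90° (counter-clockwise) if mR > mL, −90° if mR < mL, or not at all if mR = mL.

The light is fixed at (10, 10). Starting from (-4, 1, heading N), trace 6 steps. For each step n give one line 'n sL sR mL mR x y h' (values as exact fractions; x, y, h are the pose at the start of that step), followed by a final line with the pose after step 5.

0 24/61 120/193 -5004/11773 2688/11773 -4 1 N
1 3/10 3/8 -9/40 3/40 -4 0 W
2 24/53 40/123 -644/6519 -832/6519 -3 0 S
3 60/173 60/137 -6270/23701 2160/23701 -3 1 W
4 120/221 120/317 -7500/70057 -11520/70057 -2 1 S
5 15/37 15/29 -675/2146 120/1073 -2 2 W
final -1 2 S

n=0: pose=(-4,1,N); sL=24/61, sR=120/193; mL=-5004/11773, mR=2688/11773; mL+mR=-12/61 → advance -1; mR−mL=7692/11773 → turn +1·90°
n=1: pose=(-4,0,W); sL=3/10, sR=3/8; mL=-9/40, mR=3/40; mL+mR=-3/20 → advance -1; mR−mL=3/10 → turn +1·90°
n=2: pose=(-3,0,S); sL=24/53, sR=40/123; mL=-644/6519, mR=-832/6519; mL+mR=-12/53 → advance -1; mR−mL=-188/6519 → turn -1·90°
n=3: pose=(-3,1,W); sL=60/173, sR=60/137; mL=-6270/23701, mR=2160/23701; mL+mR=-30/173 → advance -1; mR−mL=8430/23701 → turn +1·90°
n=4: pose=(-2,1,S); sL=120/221, sR=120/317; mL=-7500/70057, mR=-11520/70057; mL+mR=-60/221 → advance -1; mR−mL=-4020/70057 → turn -1·90°
n=5: pose=(-2,2,W); sL=15/37, sR=15/29; mL=-675/2146, mR=120/1073; mL+mR=-15/74 → advance -1; mR−mL=915/2146 → turn +1·90°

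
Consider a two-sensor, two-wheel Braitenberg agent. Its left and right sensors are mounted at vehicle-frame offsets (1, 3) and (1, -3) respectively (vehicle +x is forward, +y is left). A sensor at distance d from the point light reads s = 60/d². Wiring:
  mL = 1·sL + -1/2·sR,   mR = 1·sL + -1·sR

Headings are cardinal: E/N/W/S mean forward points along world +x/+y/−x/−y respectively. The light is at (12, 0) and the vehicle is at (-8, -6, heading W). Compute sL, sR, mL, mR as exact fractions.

left sensor world pos  = (-9, -9); dL² = 522
right sensor world pos = (-9, -3); dR² = 450
sL = 60/522 = 10/87
sR = 60/450 = 2/15
mL = 1·sL + -1/2·sR = 7/145
mR = 1·sL + -1·sR = -8/435

10/87 2/15 7/145 -8/435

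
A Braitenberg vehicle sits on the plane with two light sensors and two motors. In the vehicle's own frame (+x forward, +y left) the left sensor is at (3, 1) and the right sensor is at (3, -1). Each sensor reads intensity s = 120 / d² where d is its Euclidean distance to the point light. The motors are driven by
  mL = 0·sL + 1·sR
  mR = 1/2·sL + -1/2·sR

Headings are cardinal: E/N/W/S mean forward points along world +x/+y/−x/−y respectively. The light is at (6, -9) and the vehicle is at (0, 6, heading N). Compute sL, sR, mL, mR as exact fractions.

120/373 120/349 120/349 -1440/130177

left sensor world pos  = (-1, 9); dL² = 373
right sensor world pos = (1, 9); dR² = 349
sL = 120/373 = 120/373
sR = 120/349 = 120/349
mL = 0·sL + 1·sR = 120/349
mR = 1/2·sL + -1/2·sR = -1440/130177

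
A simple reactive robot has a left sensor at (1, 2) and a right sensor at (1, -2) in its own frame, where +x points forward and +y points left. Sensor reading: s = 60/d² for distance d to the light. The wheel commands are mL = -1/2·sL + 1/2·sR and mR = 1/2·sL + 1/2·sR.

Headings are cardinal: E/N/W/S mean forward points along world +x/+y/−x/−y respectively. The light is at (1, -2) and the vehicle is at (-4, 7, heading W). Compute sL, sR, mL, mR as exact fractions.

12/17 60/157 -432/2669 1452/2669

left sensor world pos  = (-5, 5); dL² = 85
right sensor world pos = (-5, 9); dR² = 157
sL = 60/85 = 12/17
sR = 60/157 = 60/157
mL = -1/2·sL + 1/2·sR = -432/2669
mR = 1/2·sL + 1/2·sR = 1452/2669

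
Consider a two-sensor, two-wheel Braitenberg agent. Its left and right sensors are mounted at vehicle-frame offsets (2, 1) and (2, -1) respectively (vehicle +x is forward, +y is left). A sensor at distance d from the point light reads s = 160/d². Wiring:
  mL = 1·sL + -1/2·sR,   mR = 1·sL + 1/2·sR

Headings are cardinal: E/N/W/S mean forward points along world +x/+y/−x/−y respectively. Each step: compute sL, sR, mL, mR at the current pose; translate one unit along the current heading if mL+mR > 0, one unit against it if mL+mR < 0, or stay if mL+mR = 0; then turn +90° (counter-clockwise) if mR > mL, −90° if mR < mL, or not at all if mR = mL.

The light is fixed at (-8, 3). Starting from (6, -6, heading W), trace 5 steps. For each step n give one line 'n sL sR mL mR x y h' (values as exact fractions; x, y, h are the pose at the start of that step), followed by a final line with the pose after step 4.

0 40/61 10/13 215/793 825/793 6 -6 W
1 160/317 32/53 3408/16801 13552/16801 5 -6 S
2 80/153 80/173 7720/26469 19960/26469 5 -7 E
3 160/233 160/289 27600/67337 64880/67337 6 -7 N
4 40/61 10/13 215/793 825/793 6 -6 W
final 5 -6 S

n=0: pose=(6,-6,W); sL=40/61, sR=10/13; mL=215/793, mR=825/793; mL+mR=80/61 → advance +1; mR−mL=10/13 → turn +1·90°
n=1: pose=(5,-6,S); sL=160/317, sR=32/53; mL=3408/16801, mR=13552/16801; mL+mR=320/317 → advance +1; mR−mL=32/53 → turn +1·90°
n=2: pose=(5,-7,E); sL=80/153, sR=80/173; mL=7720/26469, mR=19960/26469; mL+mR=160/153 → advance +1; mR−mL=80/173 → turn +1·90°
n=3: pose=(6,-7,N); sL=160/233, sR=160/289; mL=27600/67337, mR=64880/67337; mL+mR=320/233 → advance +1; mR−mL=160/289 → turn +1·90°
n=4: pose=(6,-6,W); sL=40/61, sR=10/13; mL=215/793, mR=825/793; mL+mR=80/61 → advance +1; mR−mL=10/13 → turn +1·90°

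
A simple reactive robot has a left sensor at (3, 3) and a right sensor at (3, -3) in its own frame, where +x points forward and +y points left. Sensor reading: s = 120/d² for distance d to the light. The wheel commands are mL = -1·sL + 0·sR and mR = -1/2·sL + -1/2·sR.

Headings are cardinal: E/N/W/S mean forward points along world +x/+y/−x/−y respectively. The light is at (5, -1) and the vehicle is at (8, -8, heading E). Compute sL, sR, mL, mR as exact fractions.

30/13 15/17 -30/13 -705/442

left sensor world pos  = (11, -5); dL² = 52
right sensor world pos = (11, -11); dR² = 136
sL = 120/52 = 30/13
sR = 120/136 = 15/17
mL = -1·sL + 0·sR = -30/13
mR = -1/2·sL + -1/2·sR = -705/442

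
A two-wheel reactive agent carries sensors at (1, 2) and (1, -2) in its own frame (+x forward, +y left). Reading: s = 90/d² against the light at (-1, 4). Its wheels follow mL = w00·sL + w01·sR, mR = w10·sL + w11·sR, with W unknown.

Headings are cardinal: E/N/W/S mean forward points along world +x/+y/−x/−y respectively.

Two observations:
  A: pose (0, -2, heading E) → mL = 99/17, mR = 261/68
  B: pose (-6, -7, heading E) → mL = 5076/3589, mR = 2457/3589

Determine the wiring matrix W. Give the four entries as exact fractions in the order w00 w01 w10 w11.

1 1 1 -1/2

obs A: pose=(0,-2,E) → sL=9/2, sR=45/34, mL=99/17, mR=261/68
obs B: pose=(-6,-7,E) → sL=90/97, sR=18/37, mL=5076/3589, mR=2457/3589
sensor matrix S = [[9/2, 45/34], [90/97, 18/37]]; det S = 58644/61013
solve [mL_A; mL_B] = S·[w00; w01] and [mR_A; mR_B] = S·[w10; w11]:
  w00 = 1, w01 = 1, w10 = 1, w11 = -1/2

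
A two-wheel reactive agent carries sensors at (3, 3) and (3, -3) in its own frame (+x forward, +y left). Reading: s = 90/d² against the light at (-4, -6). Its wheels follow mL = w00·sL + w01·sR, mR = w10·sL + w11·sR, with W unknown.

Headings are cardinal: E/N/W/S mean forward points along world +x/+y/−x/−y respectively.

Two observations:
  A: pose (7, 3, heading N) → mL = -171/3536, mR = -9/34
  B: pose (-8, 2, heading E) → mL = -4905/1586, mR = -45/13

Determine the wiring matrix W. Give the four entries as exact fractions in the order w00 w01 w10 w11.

obs A: pose=(7,3,N) → sL=45/104, sR=9/34, mL=-171/3536, mR=-9/34
obs B: pose=(-8,2,E) → sL=45/61, sR=45/13, mL=-4905/1586, mR=-45/13
sensor matrix S = [[45/104, 9/34], [45/61, 45/13]]; det S = 1826145/1402024
solve [mL_A; mL_B] = S·[w00; w01] and [mR_A; mR_B] = S·[w10; w11]:
  w00 = 1/2, w01 = -1, w10 = 0, w11 = -1

1/2 -1 0 -1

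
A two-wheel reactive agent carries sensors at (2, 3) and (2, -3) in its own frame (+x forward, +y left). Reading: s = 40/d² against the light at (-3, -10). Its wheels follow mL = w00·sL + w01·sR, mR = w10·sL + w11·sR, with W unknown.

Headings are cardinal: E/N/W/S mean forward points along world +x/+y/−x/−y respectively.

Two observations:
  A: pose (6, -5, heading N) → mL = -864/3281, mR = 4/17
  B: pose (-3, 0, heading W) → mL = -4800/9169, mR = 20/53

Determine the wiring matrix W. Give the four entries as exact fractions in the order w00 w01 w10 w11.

-1 1 1/2 0

obs A: pose=(6,-5,N) → sL=8/17, sR=40/193, mL=-864/3281, mR=4/17
obs B: pose=(-3,0,W) → sL=40/53, sR=40/173, mL=-4800/9169, mR=20/53
sensor matrix S = [[8/17, 40/193], [40/53, 40/173]]; det S = -1432320/30083489
solve [mL_A; mL_B] = S·[w00; w01] and [mR_A; mR_B] = S·[w10; w11]:
  w00 = -1, w01 = 1, w10 = 1/2, w11 = 0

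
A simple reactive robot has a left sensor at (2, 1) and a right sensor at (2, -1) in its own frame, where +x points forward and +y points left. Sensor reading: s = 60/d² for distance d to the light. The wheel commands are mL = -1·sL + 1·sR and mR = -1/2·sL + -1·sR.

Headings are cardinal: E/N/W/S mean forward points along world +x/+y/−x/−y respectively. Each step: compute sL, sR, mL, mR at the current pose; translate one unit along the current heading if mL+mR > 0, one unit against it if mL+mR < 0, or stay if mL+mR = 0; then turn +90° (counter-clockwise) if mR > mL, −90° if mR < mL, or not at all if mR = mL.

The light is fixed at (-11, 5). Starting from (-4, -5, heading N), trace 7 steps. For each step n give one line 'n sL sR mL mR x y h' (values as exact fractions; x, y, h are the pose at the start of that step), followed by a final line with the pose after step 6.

0 3/5 15/32 -21/160 -123/160 -4 -5 N
1 60/181 4/15 -176/2715 -1174/2715 -4 -6 E
2 30/109 30/97 360/10573 -4725/10573 -5 -6 S
3 60/137 60/97 2400/13289 -11130/13289 -5 -5 W
4 3/5 15/32 -21/160 -123/160 -4 -5 N
5 60/181 4/15 -176/2715 -1174/2715 -4 -6 E
6 30/109 30/97 360/10573 -4725/10573 -5 -6 S
final -5 -5 W

n=0: pose=(-4,-5,N); sL=3/5, sR=15/32; mL=-21/160, mR=-123/160; mL+mR=-9/10 → advance -1; mR−mL=-51/80 → turn -1·90°
n=1: pose=(-4,-6,E); sL=60/181, sR=4/15; mL=-176/2715, mR=-1174/2715; mL+mR=-90/181 → advance -1; mR−mL=-998/2715 → turn -1·90°
n=2: pose=(-5,-6,S); sL=30/109, sR=30/97; mL=360/10573, mR=-4725/10573; mL+mR=-45/109 → advance -1; mR−mL=-5085/10573 → turn -1·90°
n=3: pose=(-5,-5,W); sL=60/137, sR=60/97; mL=2400/13289, mR=-11130/13289; mL+mR=-90/137 → advance -1; mR−mL=-13530/13289 → turn -1·90°
n=4: pose=(-4,-5,N); sL=3/5, sR=15/32; mL=-21/160, mR=-123/160; mL+mR=-9/10 → advance -1; mR−mL=-51/80 → turn -1·90°
n=5: pose=(-4,-6,E); sL=60/181, sR=4/15; mL=-176/2715, mR=-1174/2715; mL+mR=-90/181 → advance -1; mR−mL=-998/2715 → turn -1·90°
n=6: pose=(-5,-6,S); sL=30/109, sR=30/97; mL=360/10573, mR=-4725/10573; mL+mR=-45/109 → advance -1; mR−mL=-5085/10573 → turn -1·90°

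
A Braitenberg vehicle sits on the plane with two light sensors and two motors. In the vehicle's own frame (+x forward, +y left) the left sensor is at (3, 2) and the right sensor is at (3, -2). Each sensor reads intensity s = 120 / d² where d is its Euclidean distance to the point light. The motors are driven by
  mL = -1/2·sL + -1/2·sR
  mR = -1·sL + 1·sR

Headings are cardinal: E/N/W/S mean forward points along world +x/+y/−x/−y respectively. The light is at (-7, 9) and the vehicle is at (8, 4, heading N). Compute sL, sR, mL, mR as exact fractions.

120/173 120/293 -27960/50689 -14400/50689

left sensor world pos  = (6, 7); dL² = 173
right sensor world pos = (10, 7); dR² = 293
sL = 120/173 = 120/173
sR = 120/293 = 120/293
mL = -1/2·sL + -1/2·sR = -27960/50689
mR = -1·sL + 1·sR = -14400/50689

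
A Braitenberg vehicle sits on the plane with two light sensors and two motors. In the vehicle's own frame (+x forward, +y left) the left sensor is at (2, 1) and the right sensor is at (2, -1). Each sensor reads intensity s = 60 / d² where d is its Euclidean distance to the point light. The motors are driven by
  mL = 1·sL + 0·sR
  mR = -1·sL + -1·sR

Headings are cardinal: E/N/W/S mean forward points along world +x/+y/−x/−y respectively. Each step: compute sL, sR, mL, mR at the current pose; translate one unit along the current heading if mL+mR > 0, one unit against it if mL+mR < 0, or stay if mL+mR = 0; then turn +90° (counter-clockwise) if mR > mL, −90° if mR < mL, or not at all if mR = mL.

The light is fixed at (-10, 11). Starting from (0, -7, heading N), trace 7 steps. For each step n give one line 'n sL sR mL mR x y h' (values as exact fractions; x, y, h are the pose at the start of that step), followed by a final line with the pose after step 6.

0 60/337 60/377 60/337 -42840/127049 0 -7 N
1 5/39 15/136 5/39 -1265/5304 0 -8 E
2 60/541 12/101 60/541 -12552/54641 -1 -8 S
3 6/41 30/169 6/41 -2244/6929 -1 -7 W
4 60/337 60/377 60/337 -42840/127049 0 -7 N
5 5/39 15/136 5/39 -1265/5304 0 -8 E
6 60/541 12/101 60/541 -12552/54641 -1 -8 S
final -1 -7 W

n=0: pose=(0,-7,N); sL=60/337, sR=60/377; mL=60/337, mR=-42840/127049; mL+mR=-60/377 → advance -1; mR−mL=-65460/127049 → turn -1·90°
n=1: pose=(0,-8,E); sL=5/39, sR=15/136; mL=5/39, mR=-1265/5304; mL+mR=-15/136 → advance -1; mR−mL=-1945/5304 → turn -1·90°
n=2: pose=(-1,-8,S); sL=60/541, sR=12/101; mL=60/541, mR=-12552/54641; mL+mR=-12/101 → advance -1; mR−mL=-18612/54641 → turn -1·90°
n=3: pose=(-1,-7,W); sL=6/41, sR=30/169; mL=6/41, mR=-2244/6929; mL+mR=-30/169 → advance -1; mR−mL=-3258/6929 → turn -1·90°
n=4: pose=(0,-7,N); sL=60/337, sR=60/377; mL=60/337, mR=-42840/127049; mL+mR=-60/377 → advance -1; mR−mL=-65460/127049 → turn -1·90°
n=5: pose=(0,-8,E); sL=5/39, sR=15/136; mL=5/39, mR=-1265/5304; mL+mR=-15/136 → advance -1; mR−mL=-1945/5304 → turn -1·90°
n=6: pose=(-1,-8,S); sL=60/541, sR=12/101; mL=60/541, mR=-12552/54641; mL+mR=-12/101 → advance -1; mR−mL=-18612/54641 → turn -1·90°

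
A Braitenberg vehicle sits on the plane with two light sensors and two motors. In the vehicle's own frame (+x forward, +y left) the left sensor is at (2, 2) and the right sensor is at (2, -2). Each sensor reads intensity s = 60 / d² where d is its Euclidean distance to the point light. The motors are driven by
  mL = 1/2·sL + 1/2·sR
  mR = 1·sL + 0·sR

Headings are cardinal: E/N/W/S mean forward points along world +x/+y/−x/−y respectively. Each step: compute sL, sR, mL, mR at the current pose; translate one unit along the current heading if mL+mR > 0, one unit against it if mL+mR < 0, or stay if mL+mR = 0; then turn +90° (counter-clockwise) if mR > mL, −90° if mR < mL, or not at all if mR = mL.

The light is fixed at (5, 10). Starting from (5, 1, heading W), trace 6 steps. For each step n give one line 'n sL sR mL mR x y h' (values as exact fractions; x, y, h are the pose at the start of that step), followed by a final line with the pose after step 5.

0 12/25 60/53 1068/1325 12/25 5 1 W
1 30/29 6/5 162/145 30/29 4 1 N
2 60/37 60/101 4140/3737 60/37 4 2 E
3 3/2 3/2 3/2 3/2 5 2 N
4 60/29 60/29 60/29 60/29 5 3 N
5 3 3 3 3 5 4 N
final 5 5 N

n=0: pose=(5,1,W); sL=12/25, sR=60/53; mL=1068/1325, mR=12/25; mL+mR=1704/1325 → advance +1; mR−mL=-432/1325 → turn -1·90°
n=1: pose=(4,1,N); sL=30/29, sR=6/5; mL=162/145, mR=30/29; mL+mR=312/145 → advance +1; mR−mL=-12/145 → turn -1·90°
n=2: pose=(4,2,E); sL=60/37, sR=60/101; mL=4140/3737, mR=60/37; mL+mR=10200/3737 → advance +1; mR−mL=1920/3737 → turn +1·90°
n=3: pose=(5,2,N); sL=3/2, sR=3/2; mL=3/2, mR=3/2; mL+mR=3 → advance +1; mR−mL=0 → turn +0·90°
n=4: pose=(5,3,N); sL=60/29, sR=60/29; mL=60/29, mR=60/29; mL+mR=120/29 → advance +1; mR−mL=0 → turn +0·90°
n=5: pose=(5,4,N); sL=3, sR=3; mL=3, mR=3; mL+mR=6 → advance +1; mR−mL=0 → turn +0·90°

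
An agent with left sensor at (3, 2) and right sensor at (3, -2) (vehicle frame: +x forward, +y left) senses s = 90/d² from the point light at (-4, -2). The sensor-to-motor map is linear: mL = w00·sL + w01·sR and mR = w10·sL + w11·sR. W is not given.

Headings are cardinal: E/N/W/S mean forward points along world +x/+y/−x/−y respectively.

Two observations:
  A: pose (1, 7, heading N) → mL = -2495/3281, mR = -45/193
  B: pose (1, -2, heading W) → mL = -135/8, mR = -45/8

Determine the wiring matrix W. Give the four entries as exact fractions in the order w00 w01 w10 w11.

-1/2 -1 0 -1/2

obs A: pose=(1,7,N) → sL=10/17, sR=90/193, mL=-2495/3281, mR=-45/193
obs B: pose=(1,-2,W) → sL=45/4, sR=45/4, mL=-135/8, mR=-45/8
sensor matrix S = [[10/17, 90/193], [45/4, 45/4]]; det S = 4500/3281
solve [mL_A; mL_B] = S·[w00; w01] and [mR_A; mR_B] = S·[w10; w11]:
  w00 = -1/2, w01 = -1, w10 = 0, w11 = -1/2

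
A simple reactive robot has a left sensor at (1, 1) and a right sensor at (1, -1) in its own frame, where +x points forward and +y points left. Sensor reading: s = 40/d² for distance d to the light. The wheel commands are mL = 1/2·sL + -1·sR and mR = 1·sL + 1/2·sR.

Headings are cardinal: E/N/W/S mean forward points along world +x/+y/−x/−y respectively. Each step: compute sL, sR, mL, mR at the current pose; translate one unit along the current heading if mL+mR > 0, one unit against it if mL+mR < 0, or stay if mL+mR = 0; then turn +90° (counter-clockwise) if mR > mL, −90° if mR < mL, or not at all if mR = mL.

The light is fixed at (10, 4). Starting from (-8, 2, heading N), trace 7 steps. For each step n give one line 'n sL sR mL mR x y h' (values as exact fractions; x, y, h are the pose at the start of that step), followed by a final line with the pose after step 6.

0 20/181 4/29 -434/5249 942/5249 -8 2 N
1 8/73 40/361 -1476/26353 4348/26353 -8 3 W
2 5/41 10/101 -315/8282 710/4141 -9 3 S
3 8/65 40/333 -1268/21645 3964/21645 -9 2 E
4 20/181 4/29 -434/5249 942/5249 -8 2 N
5 8/73 40/361 -1476/26353 4348/26353 -8 3 W
6 5/41 10/101 -315/8282 710/4141 -9 3 S
final -9 2 E

n=0: pose=(-8,2,N); sL=20/181, sR=4/29; mL=-434/5249, mR=942/5249; mL+mR=508/5249 → advance +1; mR−mL=1376/5249 → turn +1·90°
n=1: pose=(-8,3,W); sL=8/73, sR=40/361; mL=-1476/26353, mR=4348/26353; mL+mR=2872/26353 → advance +1; mR−mL=5824/26353 → turn +1·90°
n=2: pose=(-9,3,S); sL=5/41, sR=10/101; mL=-315/8282, mR=710/4141; mL+mR=1105/8282 → advance +1; mR−mL=1735/8282 → turn +1·90°
n=3: pose=(-9,2,E); sL=8/65, sR=40/333; mL=-1268/21645, mR=3964/21645; mL+mR=2696/21645 → advance +1; mR−mL=1744/7215 → turn +1·90°
n=4: pose=(-8,2,N); sL=20/181, sR=4/29; mL=-434/5249, mR=942/5249; mL+mR=508/5249 → advance +1; mR−mL=1376/5249 → turn +1·90°
n=5: pose=(-8,3,W); sL=8/73, sR=40/361; mL=-1476/26353, mR=4348/26353; mL+mR=2872/26353 → advance +1; mR−mL=5824/26353 → turn +1·90°
n=6: pose=(-9,3,S); sL=5/41, sR=10/101; mL=-315/8282, mR=710/4141; mL+mR=1105/8282 → advance +1; mR−mL=1735/8282 → turn +1·90°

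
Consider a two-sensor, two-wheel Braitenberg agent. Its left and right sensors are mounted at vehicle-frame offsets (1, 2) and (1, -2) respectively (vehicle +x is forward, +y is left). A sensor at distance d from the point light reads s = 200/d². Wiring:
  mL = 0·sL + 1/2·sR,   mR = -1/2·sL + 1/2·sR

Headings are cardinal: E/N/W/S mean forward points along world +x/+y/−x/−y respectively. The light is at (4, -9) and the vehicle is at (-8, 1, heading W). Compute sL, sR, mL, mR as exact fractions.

left sensor world pos  = (-9, -1); dL² = 233
right sensor world pos = (-9, 3); dR² = 313
sL = 200/233 = 200/233
sR = 200/313 = 200/313
mL = 0·sL + 1/2·sR = 100/313
mR = -1/2·sL + 1/2·sR = -8000/72929

200/233 200/313 100/313 -8000/72929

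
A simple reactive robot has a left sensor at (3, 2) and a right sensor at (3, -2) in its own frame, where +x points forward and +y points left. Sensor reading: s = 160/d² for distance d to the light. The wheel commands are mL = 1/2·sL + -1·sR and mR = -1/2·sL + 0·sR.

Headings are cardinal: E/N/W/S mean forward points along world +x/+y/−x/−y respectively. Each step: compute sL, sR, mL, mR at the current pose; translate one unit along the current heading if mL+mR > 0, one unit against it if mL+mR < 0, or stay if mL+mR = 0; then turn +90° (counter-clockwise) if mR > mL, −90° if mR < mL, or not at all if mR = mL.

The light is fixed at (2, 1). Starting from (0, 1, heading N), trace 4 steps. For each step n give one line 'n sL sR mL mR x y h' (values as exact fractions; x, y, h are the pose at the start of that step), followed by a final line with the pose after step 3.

0 32/5 160/9 -656/45 -16/5 0 1 N
1 80/17 80/13 -840/221 -40/17 0 0 W
2 160/17 32/5 -144/85 -80/17 1 0 S
3 8 8 -4 -4 1 1 W
final 2 1 W

n=0: pose=(0,1,N); sL=32/5, sR=160/9; mL=-656/45, mR=-16/5; mL+mR=-160/9 → advance -1; mR−mL=512/45 → turn +1·90°
n=1: pose=(0,0,W); sL=80/17, sR=80/13; mL=-840/221, mR=-40/17; mL+mR=-80/13 → advance -1; mR−mL=320/221 → turn +1·90°
n=2: pose=(1,0,S); sL=160/17, sR=32/5; mL=-144/85, mR=-80/17; mL+mR=-32/5 → advance -1; mR−mL=-256/85 → turn -1·90°
n=3: pose=(1,1,W); sL=8, sR=8; mL=-4, mR=-4; mL+mR=-8 → advance -1; mR−mL=0 → turn +0·90°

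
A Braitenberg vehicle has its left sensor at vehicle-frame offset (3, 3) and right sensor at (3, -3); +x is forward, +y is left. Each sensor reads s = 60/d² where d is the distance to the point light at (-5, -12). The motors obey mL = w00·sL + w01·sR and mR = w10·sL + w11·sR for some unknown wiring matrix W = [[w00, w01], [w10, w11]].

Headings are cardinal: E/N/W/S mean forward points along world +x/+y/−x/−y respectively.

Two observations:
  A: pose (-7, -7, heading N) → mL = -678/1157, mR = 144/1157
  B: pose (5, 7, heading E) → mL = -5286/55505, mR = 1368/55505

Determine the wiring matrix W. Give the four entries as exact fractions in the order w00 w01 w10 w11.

obs A: pose=(-7,-7,N) → sL=60/89, sR=12/13, mL=-678/1157, mR=144/1157
obs B: pose=(5,7,E) → sL=60/653, sR=12/85, mL=-5286/55505, mR=1368/55505
sensor matrix S = [[60/89, 12/13], [60/653, 12/85]]; det S = 133056/12843857
solve [mL_A; mL_B] = S·[w00; w01] and [mR_A; mR_B] = S·[w10; w11]:
  w00 = 1/2, w01 = -1, w10 = -1/2, w11 = 1/2

1/2 -1 -1/2 1/2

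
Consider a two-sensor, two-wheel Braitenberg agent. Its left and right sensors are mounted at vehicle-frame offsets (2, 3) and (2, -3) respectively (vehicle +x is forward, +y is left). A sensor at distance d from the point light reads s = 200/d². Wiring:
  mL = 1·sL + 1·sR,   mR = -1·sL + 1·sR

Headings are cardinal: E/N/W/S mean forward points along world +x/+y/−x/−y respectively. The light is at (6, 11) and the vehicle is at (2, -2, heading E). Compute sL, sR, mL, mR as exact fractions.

left sensor world pos  = (4, 1); dL² = 104
right sensor world pos = (4, -5); dR² = 260
sL = 200/104 = 25/13
sR = 200/260 = 10/13
mL = 1·sL + 1·sR = 35/13
mR = -1·sL + 1·sR = -15/13

25/13 10/13 35/13 -15/13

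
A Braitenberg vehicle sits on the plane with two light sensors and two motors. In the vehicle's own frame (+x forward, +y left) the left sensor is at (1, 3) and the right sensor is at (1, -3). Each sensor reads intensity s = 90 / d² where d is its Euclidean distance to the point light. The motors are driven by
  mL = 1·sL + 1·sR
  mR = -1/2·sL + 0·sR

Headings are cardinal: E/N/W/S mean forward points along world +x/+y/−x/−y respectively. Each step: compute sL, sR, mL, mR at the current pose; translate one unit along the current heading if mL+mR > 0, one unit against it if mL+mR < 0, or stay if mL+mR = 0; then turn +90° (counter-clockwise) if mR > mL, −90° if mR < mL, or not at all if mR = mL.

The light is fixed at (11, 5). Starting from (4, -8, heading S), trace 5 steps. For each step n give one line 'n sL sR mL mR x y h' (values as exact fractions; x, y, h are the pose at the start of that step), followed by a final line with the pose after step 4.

n=0: pose=(4,-8,S); sL=45/106, sR=45/148; mL=5715/7844, mR=-45/212; mL+mR=2025/3922 → advance +1; mR−mL=-1845/1961 → turn -1·90°
n=1: pose=(4,-9,W); sL=90/353, sR=18/37; mL=9684/13061, mR=-45/353; mL+mR=8019/13061 → advance +1; mR−mL=-11349/13061 → turn -1·90°
n=2: pose=(3,-9,N); sL=9/29, sR=45/97; mL=2178/2813, mR=-9/58; mL+mR=3483/5626 → advance +1; mR−mL=-5229/5626 → turn -1·90°
n=3: pose=(3,-8,E); sL=90/149, sR=18/61; mL=8172/9089, mR=-45/149; mL+mR=5427/9089 → advance +1; mR−mL=-10917/9089 → turn -1·90°
n=4: pose=(4,-8,S); sL=45/106, sR=45/148; mL=5715/7844, mR=-45/212; mL+mR=2025/3922 → advance +1; mR−mL=-1845/1961 → turn -1·90°

0 45/106 45/148 5715/7844 -45/212 4 -8 S
1 90/353 18/37 9684/13061 -45/353 4 -9 W
2 9/29 45/97 2178/2813 -9/58 3 -9 N
3 90/149 18/61 8172/9089 -45/149 3 -8 E
4 45/106 45/148 5715/7844 -45/212 4 -8 S
final 4 -9 W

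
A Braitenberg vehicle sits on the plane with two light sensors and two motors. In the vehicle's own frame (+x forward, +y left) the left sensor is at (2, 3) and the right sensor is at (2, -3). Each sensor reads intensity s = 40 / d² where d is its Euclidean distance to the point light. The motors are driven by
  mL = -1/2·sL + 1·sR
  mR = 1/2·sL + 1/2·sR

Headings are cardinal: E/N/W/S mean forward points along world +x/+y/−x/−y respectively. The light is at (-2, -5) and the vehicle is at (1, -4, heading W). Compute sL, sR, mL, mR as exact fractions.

left sensor world pos  = (-1, -7); dL² = 5
right sensor world pos = (-1, -1); dR² = 17
sL = 40/5 = 8
sR = 40/17 = 40/17
mL = -1/2·sL + 1·sR = -28/17
mR = 1/2·sL + 1/2·sR = 88/17

8 40/17 -28/17 88/17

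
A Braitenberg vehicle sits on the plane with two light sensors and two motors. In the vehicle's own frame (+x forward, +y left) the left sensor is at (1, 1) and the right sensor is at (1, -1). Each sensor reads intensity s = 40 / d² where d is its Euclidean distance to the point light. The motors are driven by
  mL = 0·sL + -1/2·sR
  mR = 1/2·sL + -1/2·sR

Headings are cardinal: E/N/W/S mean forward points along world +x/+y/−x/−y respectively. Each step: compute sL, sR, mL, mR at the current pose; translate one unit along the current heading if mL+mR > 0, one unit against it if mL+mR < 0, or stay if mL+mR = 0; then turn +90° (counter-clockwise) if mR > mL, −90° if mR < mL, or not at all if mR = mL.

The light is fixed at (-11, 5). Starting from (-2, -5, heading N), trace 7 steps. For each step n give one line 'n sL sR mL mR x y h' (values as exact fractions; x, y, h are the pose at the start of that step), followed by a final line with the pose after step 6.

0 8/29 40/181 -20/181 144/5249 -2 -5 N
1 5/26 10/41 -5/41 -55/2132 -2 -6 W
2 8/53 8/45 -4/45 -32/2385 -1 -6 S
3 20/101 20/121 -10/121 200/12221 -1 -5 E
4 8/29 40/181 -20/181 144/5249 -2 -5 N
5 5/26 10/41 -5/41 -55/2132 -2 -6 W
6 8/53 8/45 -4/45 -32/2385 -1 -6 S
final -1 -5 E

n=0: pose=(-2,-5,N); sL=8/29, sR=40/181; mL=-20/181, mR=144/5249; mL+mR=-436/5249 → advance -1; mR−mL=4/29 → turn +1·90°
n=1: pose=(-2,-6,W); sL=5/26, sR=10/41; mL=-5/41, mR=-55/2132; mL+mR=-315/2132 → advance -1; mR−mL=5/52 → turn +1·90°
n=2: pose=(-1,-6,S); sL=8/53, sR=8/45; mL=-4/45, mR=-32/2385; mL+mR=-244/2385 → advance -1; mR−mL=4/53 → turn +1·90°
n=3: pose=(-1,-5,E); sL=20/101, sR=20/121; mL=-10/121, mR=200/12221; mL+mR=-810/12221 → advance -1; mR−mL=10/101 → turn +1·90°
n=4: pose=(-2,-5,N); sL=8/29, sR=40/181; mL=-20/181, mR=144/5249; mL+mR=-436/5249 → advance -1; mR−mL=4/29 → turn +1·90°
n=5: pose=(-2,-6,W); sL=5/26, sR=10/41; mL=-5/41, mR=-55/2132; mL+mR=-315/2132 → advance -1; mR−mL=5/52 → turn +1·90°
n=6: pose=(-1,-6,S); sL=8/53, sR=8/45; mL=-4/45, mR=-32/2385; mL+mR=-244/2385 → advance -1; mR−mL=4/53 → turn +1·90°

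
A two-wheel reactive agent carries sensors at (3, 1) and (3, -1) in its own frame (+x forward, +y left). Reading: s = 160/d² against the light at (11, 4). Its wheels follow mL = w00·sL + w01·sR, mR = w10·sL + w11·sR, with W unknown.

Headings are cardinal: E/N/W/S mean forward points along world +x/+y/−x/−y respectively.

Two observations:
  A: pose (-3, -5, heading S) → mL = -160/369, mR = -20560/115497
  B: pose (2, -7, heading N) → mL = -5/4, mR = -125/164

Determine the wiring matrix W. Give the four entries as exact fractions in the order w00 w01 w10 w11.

obs A: pose=(-3,-5,S) → sL=160/313, sR=160/369, mL=-160/369, mR=-20560/115497
obs B: pose=(2,-7,N) → sL=40/41, sR=5/4, mL=-5/4, mR=-125/164
sensor matrix S = [[160/313, 160/369], [40/41, 5/4]]; det S = 1022600/4735377
solve [mL_A; mL_B] = S·[w00; w01] and [mR_A; mR_B] = S·[w10; w11]:
  w00 = 0, w01 = -1, w10 = 1/2, w11 = -1

0 -1 1/2 -1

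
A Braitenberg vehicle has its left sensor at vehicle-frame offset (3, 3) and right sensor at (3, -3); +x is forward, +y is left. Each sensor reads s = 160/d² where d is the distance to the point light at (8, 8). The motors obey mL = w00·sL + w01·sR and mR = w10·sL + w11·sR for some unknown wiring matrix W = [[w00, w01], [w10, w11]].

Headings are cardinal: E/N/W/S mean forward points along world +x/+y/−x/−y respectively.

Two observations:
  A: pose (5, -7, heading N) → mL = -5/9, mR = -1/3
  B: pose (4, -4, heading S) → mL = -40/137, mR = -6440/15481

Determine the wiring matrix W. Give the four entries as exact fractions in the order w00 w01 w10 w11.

obs A: pose=(5,-7,N) → sL=8/9, sR=10/9, mL=-5/9, mR=-1/3
obs B: pose=(4,-4,S) → sL=80/113, sR=80/137, mL=-40/137, mR=-6440/15481
sensor matrix S = [[8/9, 10/9], [80/113, 80/137]]; det S = -37280/139329
solve [mL_A; mL_B] = S·[w00; w01] and [mR_A; mR_B] = S·[w10; w11]:
  w00 = 0, w01 = -1/2, w10 = -1, w11 = 1/2

0 -1/2 -1 1/2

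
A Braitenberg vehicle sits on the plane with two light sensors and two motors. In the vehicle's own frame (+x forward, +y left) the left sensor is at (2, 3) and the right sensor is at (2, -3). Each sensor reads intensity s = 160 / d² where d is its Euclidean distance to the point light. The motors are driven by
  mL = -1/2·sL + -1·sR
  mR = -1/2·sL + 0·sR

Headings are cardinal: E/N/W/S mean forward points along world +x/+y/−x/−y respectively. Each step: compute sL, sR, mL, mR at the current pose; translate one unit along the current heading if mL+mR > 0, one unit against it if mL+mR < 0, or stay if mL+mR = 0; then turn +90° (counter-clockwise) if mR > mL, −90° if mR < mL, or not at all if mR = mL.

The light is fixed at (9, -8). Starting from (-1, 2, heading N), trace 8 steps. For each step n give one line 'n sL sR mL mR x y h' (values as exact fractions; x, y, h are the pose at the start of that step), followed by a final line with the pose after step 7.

n=0: pose=(-1,2,N); sL=160/313, sR=160/193; mL=-65520/60409, mR=-80/313; mL+mR=-80960/60409 → advance -1; mR−mL=160/193 → turn +1·90°
n=1: pose=(-1,1,W); sL=8/9, sR=5/9; mL=-1, mR=-4/9; mL+mR=-13/9 → advance -1; mR−mL=5/9 → turn +1·90°
n=2: pose=(0,1,S); sL=32/17, sR=160/193; mL=-5808/3281, mR=-16/17; mL+mR=-8896/3281 → advance -1; mR−mL=160/193 → turn +1·90°
n=3: pose=(0,2,E); sL=80/109, sR=80/49; mL=-10680/5341, mR=-40/109; mL+mR=-12640/5341 → advance -1; mR−mL=80/49 → turn +1·90°
n=4: pose=(-1,2,N); sL=160/313, sR=160/193; mL=-65520/60409, mR=-80/313; mL+mR=-80960/60409 → advance -1; mR−mL=160/193 → turn +1·90°
n=5: pose=(-1,1,W); sL=8/9, sR=5/9; mL=-1, mR=-4/9; mL+mR=-13/9 → advance -1; mR−mL=5/9 → turn +1·90°
n=6: pose=(0,1,S); sL=32/17, sR=160/193; mL=-5808/3281, mR=-16/17; mL+mR=-8896/3281 → advance -1; mR−mL=160/193 → turn +1·90°
n=7: pose=(0,2,E); sL=80/109, sR=80/49; mL=-10680/5341, mR=-40/109; mL+mR=-12640/5341 → advance -1; mR−mL=80/49 → turn +1·90°

0 160/313 160/193 -65520/60409 -80/313 -1 2 N
1 8/9 5/9 -1 -4/9 -1 1 W
2 32/17 160/193 -5808/3281 -16/17 0 1 S
3 80/109 80/49 -10680/5341 -40/109 0 2 E
4 160/313 160/193 -65520/60409 -80/313 -1 2 N
5 8/9 5/9 -1 -4/9 -1 1 W
6 32/17 160/193 -5808/3281 -16/17 0 1 S
7 80/109 80/49 -10680/5341 -40/109 0 2 E
final -1 2 N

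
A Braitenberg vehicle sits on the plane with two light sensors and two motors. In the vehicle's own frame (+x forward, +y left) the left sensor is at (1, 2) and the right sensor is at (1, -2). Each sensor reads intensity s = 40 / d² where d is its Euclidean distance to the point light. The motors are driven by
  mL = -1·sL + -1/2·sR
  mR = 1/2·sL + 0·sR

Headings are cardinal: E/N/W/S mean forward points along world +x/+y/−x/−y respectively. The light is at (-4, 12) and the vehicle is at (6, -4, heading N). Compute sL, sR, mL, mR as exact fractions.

40/289 40/369 -20540/106641 20/289

left sensor world pos  = (4, -3); dL² = 289
right sensor world pos = (8, -3); dR² = 369
sL = 40/289 = 40/289
sR = 40/369 = 40/369
mL = -1·sL + -1/2·sR = -20540/106641
mR = 1/2·sL + 0·sR = 20/289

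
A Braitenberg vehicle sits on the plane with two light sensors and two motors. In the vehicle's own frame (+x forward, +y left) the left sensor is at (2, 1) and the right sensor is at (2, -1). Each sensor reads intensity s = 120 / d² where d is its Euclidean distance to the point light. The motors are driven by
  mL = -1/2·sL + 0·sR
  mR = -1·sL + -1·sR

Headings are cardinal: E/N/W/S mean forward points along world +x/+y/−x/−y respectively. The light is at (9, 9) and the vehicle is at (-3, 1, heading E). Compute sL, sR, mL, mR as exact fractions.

left sensor world pos  = (-1, 2); dL² = 149
right sensor world pos = (-1, 0); dR² = 181
sL = 120/149 = 120/149
sR = 120/181 = 120/181
mL = -1/2·sL + 0·sR = -60/149
mR = -1·sL + -1·sR = -39600/26969

120/149 120/181 -60/149 -39600/26969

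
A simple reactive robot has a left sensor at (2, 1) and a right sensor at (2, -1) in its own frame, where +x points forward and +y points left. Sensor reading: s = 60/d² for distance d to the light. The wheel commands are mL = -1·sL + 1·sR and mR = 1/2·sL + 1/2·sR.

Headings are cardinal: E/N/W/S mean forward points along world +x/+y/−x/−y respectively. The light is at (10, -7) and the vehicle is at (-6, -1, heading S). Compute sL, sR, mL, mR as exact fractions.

left sensor world pos  = (-5, -3); dL² = 241
right sensor world pos = (-7, -3); dR² = 305
sL = 60/241 = 60/241
sR = 60/305 = 12/61
mL = -1·sL + 1·sR = -768/14701
mR = 1/2·sL + 1/2·sR = 3276/14701

60/241 12/61 -768/14701 3276/14701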